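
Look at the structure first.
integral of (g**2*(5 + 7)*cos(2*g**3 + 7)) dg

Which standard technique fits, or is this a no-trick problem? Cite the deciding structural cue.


Best approach: u-substitution — read it as f(2*g**3 + 7) times a constant multiple of d(2*g**3 + 7): one substitution, u = 2*g**3 + 7, finishes it.


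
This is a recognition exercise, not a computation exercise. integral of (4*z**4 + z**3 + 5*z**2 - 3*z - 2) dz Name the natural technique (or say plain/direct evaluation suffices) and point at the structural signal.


Best approach: no special technique — scan for structure and find none: constant multiples of powers of z, integrate directly.


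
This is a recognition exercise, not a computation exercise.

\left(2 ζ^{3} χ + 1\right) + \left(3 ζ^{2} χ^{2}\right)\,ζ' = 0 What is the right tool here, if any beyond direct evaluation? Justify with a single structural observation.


Technique: the exact-equation method — d/dζ of 2 ζ^{3} χ + 1 equals d/dχ of 3 ζ^{2} χ^{2}: the form is a total differential of one potential — integrate it exactly.


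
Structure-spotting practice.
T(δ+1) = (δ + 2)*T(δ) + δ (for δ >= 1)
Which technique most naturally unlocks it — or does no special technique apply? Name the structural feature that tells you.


Best approach: a summation factor — it is first-order linear but the coefficient δ + 2 depends on the index, so multiply through by a summation factor to telescope it.


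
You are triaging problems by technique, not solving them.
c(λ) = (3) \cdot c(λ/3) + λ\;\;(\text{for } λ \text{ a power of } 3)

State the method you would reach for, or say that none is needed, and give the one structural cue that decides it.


Technique: the master substitution — the argument contracts 3-fold per step: reindex λ exponentially and solve the linear recurrence in the new index.


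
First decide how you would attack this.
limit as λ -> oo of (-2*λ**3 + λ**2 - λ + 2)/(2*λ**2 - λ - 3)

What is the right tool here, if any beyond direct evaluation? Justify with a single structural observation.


Best approach: dominant-term comparison — at large λ only the top-degree terms survive; compare the leading terms and the limit falls out. l'Hôpital's at-infinity variant applies to the expression viewed as a single quotient; the leading-term comparison is the direct route.


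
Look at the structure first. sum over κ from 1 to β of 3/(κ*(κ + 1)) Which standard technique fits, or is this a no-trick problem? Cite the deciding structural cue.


Technique: telescoping — integer-spaced poles in 3/(κ*(κ + 1)) are the telescoping signature in disguise.


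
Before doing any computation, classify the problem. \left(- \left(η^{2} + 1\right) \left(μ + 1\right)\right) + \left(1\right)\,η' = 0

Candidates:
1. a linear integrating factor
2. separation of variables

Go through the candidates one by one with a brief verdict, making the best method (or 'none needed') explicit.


Method: separation of variables — one side of the product carries the independent variable, the other the unknown — the textbook separation shape.
- a linear integrating factor: the unknown enters nonlinearly (through a power, a denominator, or a transcendental function), which the linear integrating-factor recipe cannot absorb as-is — any repair would come from a preliminary substitution, not the factor.
- separation of variables: yes, a natural case for it.


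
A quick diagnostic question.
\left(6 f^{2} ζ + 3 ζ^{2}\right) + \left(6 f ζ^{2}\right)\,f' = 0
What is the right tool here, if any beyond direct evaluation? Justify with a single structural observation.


Verdict: the exact-equation method — because the two cross partials coincide, the form is conservative as written — recover its potential in (ζ, f).


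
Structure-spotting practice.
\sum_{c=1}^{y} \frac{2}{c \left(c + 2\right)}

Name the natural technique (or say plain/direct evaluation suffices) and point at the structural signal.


Technique: telescoping — rewrite \frac{2}{c \left(c + 2\right)} as simple fractions and successive terms eat each other — only the edges survive.


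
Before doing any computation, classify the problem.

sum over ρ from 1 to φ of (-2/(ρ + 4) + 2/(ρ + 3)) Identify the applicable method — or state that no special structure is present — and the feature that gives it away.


Verdict: telescoping — the summand is 2/(ρ + 3) minus the same expression shifted by one, so consecutive terms cancel in pairs.


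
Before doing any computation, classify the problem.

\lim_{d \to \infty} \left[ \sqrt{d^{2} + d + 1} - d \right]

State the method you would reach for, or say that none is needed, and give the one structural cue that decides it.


Best approach: conjugate multiplication — two divergent pieces with a minus sign between them and a radical in the mix: rationalize \sqrt{d^{2} + d + 1} - d before any limit law applies.


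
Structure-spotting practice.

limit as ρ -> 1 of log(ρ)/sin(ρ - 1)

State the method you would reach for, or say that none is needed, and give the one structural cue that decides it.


Best approach: l'Hôpital's rule (0/0) — substituting 1 gives 0 over 0; differentiate top and bottom once and re-evaluate. A local series expansion at the point resolves it as well; the rule is the packaged version of that step.


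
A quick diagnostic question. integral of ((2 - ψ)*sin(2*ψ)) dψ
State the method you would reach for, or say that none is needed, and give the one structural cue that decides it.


Best approach: integration by parts — 2 - ψ dies after finitely many derivatives while sin(2*ψ) cycles under integration — the tabular/parts setup.


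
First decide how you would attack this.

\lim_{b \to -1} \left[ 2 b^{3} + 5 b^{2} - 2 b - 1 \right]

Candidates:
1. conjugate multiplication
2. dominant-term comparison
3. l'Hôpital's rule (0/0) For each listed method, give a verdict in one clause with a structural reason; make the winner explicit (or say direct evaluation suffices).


Best approach: no special technique — the expression is continuous at the evaluation point — substitute directly; no indeterminate form appears.
- conjugate multiplication: there are no radicals in tension whose conjugate would simplify matters.
- dominant-term comparison — this limit is not decided by comparing polynomial growth at infinity.
- l'Hôpital's rule (0/0) — substituting the point produces a determinate value, not a 0 over 0 clash.


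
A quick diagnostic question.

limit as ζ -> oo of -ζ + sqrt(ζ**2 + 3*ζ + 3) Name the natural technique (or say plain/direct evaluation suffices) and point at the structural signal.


Technique: conjugate multiplication — infinity minus infinity with a radical in play — multiply by the conjugate so the divergences of sqrt(ζ**2 + 3*ζ + 3) and ζ annihilate.


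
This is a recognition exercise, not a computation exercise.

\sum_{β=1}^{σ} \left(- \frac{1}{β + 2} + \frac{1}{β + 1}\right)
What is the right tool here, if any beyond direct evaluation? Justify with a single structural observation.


Best approach: telescoping — the piece each term subtracts is \frac{1}{β + 1} advanced by one index, and it reappears with a plus sign leading the following term — the sum collapses to its boundary terms.


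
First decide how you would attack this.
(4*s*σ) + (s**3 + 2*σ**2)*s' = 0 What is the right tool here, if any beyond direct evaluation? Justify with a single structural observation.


Technique: the exact-equation method — d/ds of 4*s*σ equals d/dσ of s**3 + 2*σ**2: the form is a total differential of one potential — integrate it exactly.


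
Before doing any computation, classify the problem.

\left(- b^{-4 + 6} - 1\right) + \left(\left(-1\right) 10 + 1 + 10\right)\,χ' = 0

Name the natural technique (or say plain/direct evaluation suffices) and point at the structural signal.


Diagnosis: no special technique — the slope is a pure function of b; integrate both sides and be done.


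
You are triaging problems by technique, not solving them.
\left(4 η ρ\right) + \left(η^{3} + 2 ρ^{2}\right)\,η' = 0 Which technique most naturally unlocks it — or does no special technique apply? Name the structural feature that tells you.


Diagnosis: the exact-equation method — the mixed-partials test passes for 4 η ρ and η^{3} + 2 ρ^{2}, so a potential function exists as presented.


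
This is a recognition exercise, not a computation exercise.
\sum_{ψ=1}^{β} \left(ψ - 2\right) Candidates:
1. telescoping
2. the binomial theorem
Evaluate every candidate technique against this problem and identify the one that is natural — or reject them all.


Verdict: no special technique — recognize the absence of structure: constant-multiple powers of ψ summed plainly, no special method required.
- telescoping — computed from the summand as displayed, the partial sums build up without the pairwise collapse telescoping exploits.
- the binomial theorem — the summand does not match any term pattern of an expanded binomial power.


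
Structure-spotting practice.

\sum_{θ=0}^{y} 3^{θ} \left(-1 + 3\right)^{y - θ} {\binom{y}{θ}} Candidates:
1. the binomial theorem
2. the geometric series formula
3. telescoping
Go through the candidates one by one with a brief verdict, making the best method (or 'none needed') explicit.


Diagnosis: the binomial theorem — {\binom{y}{θ}} weighting matched powers of 3 and (-1 + 3) is the expanded form of (3 + (-1 + 3))^y — fold it back up.
- the binomial theorem: applicable, and directly so.
- the geometric series formula: there is no constant term-to-term ratio.
- telescoping: as presented, consecutive terms share no shifted copy to cancel against — no rewrite is on display to change that.


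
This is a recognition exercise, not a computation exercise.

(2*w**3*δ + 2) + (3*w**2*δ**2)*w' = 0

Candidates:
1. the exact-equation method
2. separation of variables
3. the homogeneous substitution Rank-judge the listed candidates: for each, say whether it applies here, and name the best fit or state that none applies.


Method: the exact-equation method — equality of cross partials is the green light — assemble the potential function term by term.
- the exact-equation method — yes, a natural case for it.
- separation of variables — no division isolates the independent variable from the unknown.
- the homogeneous substitution — solved for the derivative, the right side changes under joint scaling of the two variables.


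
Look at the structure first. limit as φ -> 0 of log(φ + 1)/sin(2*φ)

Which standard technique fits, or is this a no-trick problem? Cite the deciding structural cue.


Technique: l'Hôpital's rule (0/0) — substituting 0 gives 0 over 0; differentiate top and bottom once and re-evaluate. One could equally expand both pieces locally and compare leading terms; the rule does that in one stroke.


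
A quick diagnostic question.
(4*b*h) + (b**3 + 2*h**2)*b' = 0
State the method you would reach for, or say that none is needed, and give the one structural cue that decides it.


Diagnosis: the exact-equation method — this form is already the differential of something: the matching mixed partials of 4*b*h and b**3 + 2*h**2 prove it.


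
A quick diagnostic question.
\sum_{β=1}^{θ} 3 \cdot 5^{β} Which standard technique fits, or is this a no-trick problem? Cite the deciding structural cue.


Diagnosis: the geometric series formula — check a ratio of consecutive terms: it is 5, independent of the index, so the geometric formula closes the sum.


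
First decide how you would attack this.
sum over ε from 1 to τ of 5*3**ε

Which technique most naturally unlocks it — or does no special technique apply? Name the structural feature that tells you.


Diagnosis: the geometric series formula — each term is 3 times the previous one, so the geometric-series formula applies directly.


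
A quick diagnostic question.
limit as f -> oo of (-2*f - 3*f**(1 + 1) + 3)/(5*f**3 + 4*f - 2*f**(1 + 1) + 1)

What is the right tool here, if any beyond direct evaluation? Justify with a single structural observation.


Diagnosis: dominant-term comparison — as f grows, only the highest-degree terms matter — compare leading terms and read the limit off. Differentiating the expression as a single quotient would eventually settle it as well; matching dominant growth settles it immediately.


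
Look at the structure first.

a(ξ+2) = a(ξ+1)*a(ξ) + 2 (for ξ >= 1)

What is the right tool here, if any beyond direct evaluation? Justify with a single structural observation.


Diagnosis: no special technique — the recurrence is nonlinear in the sequence terms; no linear-recurrence method fits it as written — one iterates or studies it directly.


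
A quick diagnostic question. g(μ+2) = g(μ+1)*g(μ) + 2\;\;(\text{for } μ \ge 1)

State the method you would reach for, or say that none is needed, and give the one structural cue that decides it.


Best approach: no special technique — the sequence value feeds back through itself nonlinearly — linear superposition fails, and every superposition-based closed form fails with it.


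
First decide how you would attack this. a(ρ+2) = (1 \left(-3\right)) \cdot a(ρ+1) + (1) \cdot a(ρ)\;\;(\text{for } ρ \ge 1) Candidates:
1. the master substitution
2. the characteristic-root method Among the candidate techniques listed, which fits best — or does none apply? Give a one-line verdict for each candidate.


Verdict: the characteristic-root method — this is the constant-coefficient homogeneous case — the whole solution in ρ reduces to a polynomial's roots.
- the master substitution — there is no divide-the-index recursive argument.
- the characteristic-root method: a fit — the right tool for this form.


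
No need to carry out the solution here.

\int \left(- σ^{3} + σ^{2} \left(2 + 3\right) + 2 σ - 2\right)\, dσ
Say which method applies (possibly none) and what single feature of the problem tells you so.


Verdict: no special technique — the integrand is a sum of constant multiples of powers of σ — integrate term by term.


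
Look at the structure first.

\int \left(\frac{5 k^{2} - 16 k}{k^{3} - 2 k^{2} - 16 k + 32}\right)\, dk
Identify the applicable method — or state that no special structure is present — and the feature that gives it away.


Technique: partial fractions — each factor of k^{3} - 2 k^{2} - 16 k + 32 owns one elementary piece of the integrand — separate them and integrate piecewise.


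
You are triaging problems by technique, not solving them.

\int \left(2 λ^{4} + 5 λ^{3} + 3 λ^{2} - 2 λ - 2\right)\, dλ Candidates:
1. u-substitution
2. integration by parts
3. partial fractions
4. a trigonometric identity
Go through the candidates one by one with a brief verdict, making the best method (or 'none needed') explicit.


Diagnosis: no special technique — a term-by-term power-rule job in λ; no substitution or rearrangement earns its keep here.
- u-substitution — no substitution does more than relabel what direct integration already handles.
- integration by parts: splitting off a factor buys nothing — the integrand integrates directly without parts.
- partial fractions: the expression is not a ratio of polynomials that decomposes further.
- a trigonometric identity — no sine or cosine appears, so there is nothing for a trigonometric identity to act on.


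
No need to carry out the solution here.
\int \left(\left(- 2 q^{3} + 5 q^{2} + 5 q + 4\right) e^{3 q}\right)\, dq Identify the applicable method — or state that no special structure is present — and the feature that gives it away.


Diagnosis: integration by parts — a polynomial factor - 2 q^{3} + 5 q^{2} + 5 q + 4 multiplies e^{3 q}; differentiating - 2 q^{3} + 5 q^{2} + 5 q + 4 lowers its degree while e^{3 q} integrates cleanly, so parts wins.


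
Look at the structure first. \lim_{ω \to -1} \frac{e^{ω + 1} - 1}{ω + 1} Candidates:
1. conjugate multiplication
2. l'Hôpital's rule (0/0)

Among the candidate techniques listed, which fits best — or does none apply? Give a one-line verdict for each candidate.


Technique: l'Hôpital's rule (0/0) — plug in -1: top and bottom both hit zero, so differentiate each and retry. Expanding numerator and denominator to first order gives the same value — the rule automates exactly that.
- conjugate multiplication: the conjugate move applies to radical differences, which this is not.
- l'Hôpital's rule (0/0): applicable, and directly so.


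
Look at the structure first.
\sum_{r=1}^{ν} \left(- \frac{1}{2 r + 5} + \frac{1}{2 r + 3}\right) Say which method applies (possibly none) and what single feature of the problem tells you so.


Method: telescoping — the generic term is a one-step difference of \frac{1}{2 r + 3}, so partial sums shortcut to endpoint evaluation.


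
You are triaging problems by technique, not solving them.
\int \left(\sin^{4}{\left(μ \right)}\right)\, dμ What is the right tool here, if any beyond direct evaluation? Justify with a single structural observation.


Technique: a trigonometric identity — \sin^{4}{\left(μ \right)} is an even power — the power-reduction identity rewrites it into first-degree cosines.


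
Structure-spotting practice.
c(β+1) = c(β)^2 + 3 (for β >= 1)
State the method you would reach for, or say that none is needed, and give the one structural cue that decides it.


Method: no special technique — once the recursion is nonlinear, characteristic roots, master substitutions, and summation factors are all off the table.


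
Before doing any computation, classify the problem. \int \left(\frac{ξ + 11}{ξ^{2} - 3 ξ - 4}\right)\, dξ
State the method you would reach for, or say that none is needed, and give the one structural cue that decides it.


Diagnosis: partial fractions — rational integrand, reducible denominator ξ^{2} - 3 ξ - 4: decompose first, integrate second.


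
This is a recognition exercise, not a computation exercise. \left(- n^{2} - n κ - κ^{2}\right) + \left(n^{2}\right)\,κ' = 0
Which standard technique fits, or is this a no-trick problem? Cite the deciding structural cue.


Verdict: the homogeneous substitution — solved for the derivative, the right side is unchanged under scaling n and κ together — it depends only on the ratio κ/n, so substitute a single ratio variable.


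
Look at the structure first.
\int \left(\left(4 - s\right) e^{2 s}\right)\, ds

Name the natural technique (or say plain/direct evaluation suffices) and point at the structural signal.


Method: integration by parts — the integrand splits as 4 - s times e^{2 s} — repeatedly differentiating the polynomial part kills it, which is the parts ladder.


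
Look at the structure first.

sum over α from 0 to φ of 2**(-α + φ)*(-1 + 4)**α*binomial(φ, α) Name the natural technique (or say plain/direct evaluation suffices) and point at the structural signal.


Method: the binomial theorem — terms weighting binomial(φ, α) against matched powers of (-1 + 4) and 2 reassemble into ((-1 + 4) + 2)^φ by the binomial theorem.


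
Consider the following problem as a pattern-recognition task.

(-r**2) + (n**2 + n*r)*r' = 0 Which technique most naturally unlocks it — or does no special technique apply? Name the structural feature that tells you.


Technique: the homogeneous substitution — solved for the derivative, the right side is unchanged under scaling n and r together — it depends only on the ratio r/n, so substitute a single ratio variable. With the right rearrangement (exchanging the roles of the variables where needed), this also fits a Bernoulli template; the homogeneous substitution reads the structure directly.


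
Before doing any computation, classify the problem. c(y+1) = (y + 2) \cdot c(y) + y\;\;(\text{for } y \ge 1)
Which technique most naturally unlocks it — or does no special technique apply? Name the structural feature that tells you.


Verdict: a summation factor — because the multiplier y + 2 is index-dependent, divide through by its running product and sum the resulting differences.


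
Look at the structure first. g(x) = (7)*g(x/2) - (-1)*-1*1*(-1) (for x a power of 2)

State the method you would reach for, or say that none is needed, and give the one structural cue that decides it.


Method: the master substitution — index division is the fingerprint: x/2 in the recursive call means substitute x = 2^m.


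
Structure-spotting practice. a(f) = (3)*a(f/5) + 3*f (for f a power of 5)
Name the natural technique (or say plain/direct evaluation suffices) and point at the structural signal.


Best approach: the master substitution — the recursive call is at index f/5 rather than a shift, a divide-and-conquer shape — substituting f = 5^m linearizes it.


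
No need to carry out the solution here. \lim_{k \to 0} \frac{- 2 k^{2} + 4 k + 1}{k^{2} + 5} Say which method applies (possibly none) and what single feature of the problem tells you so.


Best approach: no special technique — the expression is continuous at the evaluation point — substitute directly; no indeterminate form appears.


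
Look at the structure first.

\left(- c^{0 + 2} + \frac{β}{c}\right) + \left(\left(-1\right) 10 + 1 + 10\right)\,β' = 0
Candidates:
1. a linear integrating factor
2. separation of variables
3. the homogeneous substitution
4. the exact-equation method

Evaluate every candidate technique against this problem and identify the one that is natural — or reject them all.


Technique: a linear integrating factor — linear in the unknown with genuine forcing: multiply through by the exponential of the integrated coefficient and the left side closes into one derivative.
- a linear integrating factor: applicable, and directly so.
- separation of variables: the two dependences are entangled, not a clean product of one-variable pieces.
- the homogeneous substitution: the slope is not a function of the ratio of the variables alone.
- the exact-equation method: the cross partial derivatives disagree, so no single potential exists.


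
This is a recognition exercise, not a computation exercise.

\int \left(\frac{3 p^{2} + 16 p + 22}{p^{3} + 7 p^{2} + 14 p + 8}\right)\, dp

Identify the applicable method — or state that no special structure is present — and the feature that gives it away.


Diagnosis: partial fractions — with p^{3} + 7 p^{2} + 14 p + 8 factorable and the degree on top strictly smaller, simple-fraction decomposition is immediate.


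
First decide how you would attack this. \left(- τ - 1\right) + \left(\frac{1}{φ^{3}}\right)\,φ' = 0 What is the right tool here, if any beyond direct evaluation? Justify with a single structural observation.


Technique: separation of variables — separating collects all φ-dependence with the derivative and leaves all τ-dependence opposite: variables separate. The equation is exact as it stands too — a potential function exists — though separation reads the split structure directly.


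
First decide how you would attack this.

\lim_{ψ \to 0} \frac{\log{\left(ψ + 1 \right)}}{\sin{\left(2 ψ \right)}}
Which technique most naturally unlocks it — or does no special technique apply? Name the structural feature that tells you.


Verdict: l'Hôpital's rule (0/0) — numerator and denominator both vanish at 0 — a genuine 0/0 form, which is exactly when l'Hôpital applies. One could equally expand both pieces locally and compare leading terms; the rule does that in one stroke.


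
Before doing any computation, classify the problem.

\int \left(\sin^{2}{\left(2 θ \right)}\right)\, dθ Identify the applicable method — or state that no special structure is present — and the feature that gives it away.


Diagnosis: a trigonometric identity — the even trigonometric power \sin^{2}{\left(2 θ \right)} reduces by a double-angle identity before any integration is attempted.


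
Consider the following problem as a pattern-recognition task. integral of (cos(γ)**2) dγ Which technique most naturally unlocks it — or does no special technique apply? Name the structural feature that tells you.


Diagnosis: a trigonometric identity — reduce cos(γ)**2 with the power-reduction formula and the integral becomes first-degree trigonometry.


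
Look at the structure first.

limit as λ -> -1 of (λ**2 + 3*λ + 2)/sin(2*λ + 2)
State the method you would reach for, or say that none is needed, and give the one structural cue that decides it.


Verdict: l'Hôpital's rule (0/0) — numerator and denominator both vanish at -1 — a genuine 0/0 form, which is exactly when l'Hôpital applies. Known elementary limits would finish this too — the rule just bypasses the case analysis.


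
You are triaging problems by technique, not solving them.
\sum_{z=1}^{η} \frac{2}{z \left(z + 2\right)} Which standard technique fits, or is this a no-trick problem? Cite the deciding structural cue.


Technique: telescoping — \frac{2}{z \left(z + 2\right)} decomposes into shift-paired simple fractions; the series telescopes to finitely many boundary pieces.


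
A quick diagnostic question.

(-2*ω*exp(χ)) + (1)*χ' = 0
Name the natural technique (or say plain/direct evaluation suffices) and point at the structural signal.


Technique: separation of variables — all dependence on the two variables factors apart, the defining separable shape.


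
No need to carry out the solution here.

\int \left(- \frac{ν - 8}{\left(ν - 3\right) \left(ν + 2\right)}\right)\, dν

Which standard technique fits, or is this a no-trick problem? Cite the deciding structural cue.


Best approach: partial fractions — a proper rational integrand whose denominator splits into simpler factors — decompose into partial fractions first.


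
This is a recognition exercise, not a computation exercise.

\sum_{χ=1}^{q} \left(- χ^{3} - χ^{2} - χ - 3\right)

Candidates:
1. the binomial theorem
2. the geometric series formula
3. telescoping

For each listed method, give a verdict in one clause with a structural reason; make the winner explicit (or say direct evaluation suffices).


Diagnosis: no special technique — every summand is a constant multiple of a power of χ — apply the standard power-sum identities one degree at a time.
- the binomial theorem: the terms do not reassemble into a binomial power.
- the geometric series formula — dividing successive terms gives an index-dependent quantity, not a constant.
- telescoping — the summand is not presented as a shifted difference — a telescoping rewrite may exist, but the displayed structure does not offer one.


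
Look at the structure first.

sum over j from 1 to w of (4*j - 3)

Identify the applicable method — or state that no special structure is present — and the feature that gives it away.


Best approach: no special technique — nothing telescopes and nothing is geometric; polynomial terms in j sum term by term.


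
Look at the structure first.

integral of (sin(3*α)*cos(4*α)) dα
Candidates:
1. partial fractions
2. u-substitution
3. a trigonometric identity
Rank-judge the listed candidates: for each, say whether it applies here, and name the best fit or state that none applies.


Diagnosis: a trigonometric identity — mixed-frequency products such as sin(3*α)*cos(4*α) are designed for the product-to-sum formula.
- partial fractions — there is no rational-function structure to decompose.
- u-substitution — no subexpression of the integrand serves as a whole-integral substitution inner — individual terms may offer their own, but none carries its derivative as a factor of the full integrand; a working change of variable would have to be constructed from outside the expression.
- a trigonometric identity — applies; the problem has the shape this method handles.


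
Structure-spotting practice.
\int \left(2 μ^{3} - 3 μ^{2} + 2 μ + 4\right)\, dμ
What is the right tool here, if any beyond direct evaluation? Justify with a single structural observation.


Method: no special technique — a term-by-term power-rule job in μ; no substitution or rearrangement earns its keep here.


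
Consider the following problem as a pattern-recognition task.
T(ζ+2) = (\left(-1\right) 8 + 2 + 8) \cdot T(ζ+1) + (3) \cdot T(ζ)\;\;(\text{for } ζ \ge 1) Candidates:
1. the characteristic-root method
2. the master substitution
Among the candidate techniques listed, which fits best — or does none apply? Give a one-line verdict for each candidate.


Diagnosis: the characteristic-root method — fixed numeric weights on consecutive terms and no forcing term added: the root method in its home territory.
- the characteristic-root method — a fit — the right tool for this form.
- the master substitution: this is shift-type recursion, outside the divide-and-conquer template.


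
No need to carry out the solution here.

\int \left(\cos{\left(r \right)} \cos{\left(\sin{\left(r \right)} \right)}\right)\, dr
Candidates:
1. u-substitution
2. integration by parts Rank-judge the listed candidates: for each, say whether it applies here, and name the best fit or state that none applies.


Best approach: u-substitution — viewed as a product, the integrand is a composition evaluated at \sin{\left(r \right)} times (a constant multiple of) that inner expression's derivative, so u = \sin{\left(r \right)} makes it elementary.
- u-substitution: yes, a natural case for it.
- integration by parts: no split into a nonconstant polynomial times one of the standard kernels — exp, sine, or cosine of a linear argument, or a logarithm — applies here.


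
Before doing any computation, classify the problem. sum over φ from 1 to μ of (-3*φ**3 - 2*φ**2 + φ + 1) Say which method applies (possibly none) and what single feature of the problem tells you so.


Technique: no special technique — with only polynomial terms in φ present, the classical sum-of-powers identities are all you need.


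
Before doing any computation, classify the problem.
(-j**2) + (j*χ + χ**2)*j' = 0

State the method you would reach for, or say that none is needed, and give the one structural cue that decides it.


Method: the homogeneous substitution — scaling χ and j together leaves the slope fixed — it depends only on j/χ, so substitute the ratio. This can also be massaged into Bernoulli form (the roles of the variables may need exchanging); the homogeneous substitution avoids that setup.


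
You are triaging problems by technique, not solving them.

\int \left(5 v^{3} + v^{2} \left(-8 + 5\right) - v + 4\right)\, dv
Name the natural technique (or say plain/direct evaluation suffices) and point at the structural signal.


Best approach: no special technique — scan for structure and find none: constant multiples of powers of v, integrate directly.


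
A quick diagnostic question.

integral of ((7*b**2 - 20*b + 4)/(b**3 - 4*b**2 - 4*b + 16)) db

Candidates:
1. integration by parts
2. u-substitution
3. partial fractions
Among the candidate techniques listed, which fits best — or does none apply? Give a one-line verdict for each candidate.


Method: partial fractions — the factorization of b**3 - 4*b**2 - 4*b + 16 is the whole battle; after it, each term is a table integral.
- integration by parts: there is no nonconstant-polynomial-times-kernel split with an exp, sine, cosine (degree-1 argument), or logarithm partner.
- u-substitution — no subexpression of the integrand serves as a whole-integral substitution inner — individual terms may offer their own, but none carries its derivative as a factor of the full integrand; a working change of variable would have to be constructed from outside the expression.
- partial fractions: yes — fits the structure here.


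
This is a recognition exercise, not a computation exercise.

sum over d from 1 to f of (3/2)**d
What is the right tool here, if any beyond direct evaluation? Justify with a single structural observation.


Method: the geometric series formula — each term is 3/2 times the previous one, so the geometric-series formula applies directly.


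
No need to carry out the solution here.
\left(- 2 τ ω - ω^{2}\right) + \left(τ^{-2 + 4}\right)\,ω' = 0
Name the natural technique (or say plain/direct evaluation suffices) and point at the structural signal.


Method: the homogeneous substitution — the slope's numerator and denominator have matching total degree, so it depends only on ω/τ and the ratio substitution collapses it. A Bernoulli rewrite works here as the equation stands — the homogeneous substitution is the more immediate reading.


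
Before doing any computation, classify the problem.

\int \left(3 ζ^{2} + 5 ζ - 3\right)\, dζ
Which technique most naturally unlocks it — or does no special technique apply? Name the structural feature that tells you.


Best approach: no special technique — nothing composite, nothing rational, nothing trigonometric — each constant-multiple power of ζ integrates by the power rule alone.


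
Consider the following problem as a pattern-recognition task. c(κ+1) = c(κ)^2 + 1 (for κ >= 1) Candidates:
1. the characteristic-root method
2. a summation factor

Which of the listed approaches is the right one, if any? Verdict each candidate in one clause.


Verdict: no special technique — nonlinear feedback in the recursion rules out every root- or factor-based technique.
- the characteristic-root method — nonlinearity rules out exponential-mode superposition from the start.
- a summation factor — no summation factor applies — the rule is not linear in the sequence values.


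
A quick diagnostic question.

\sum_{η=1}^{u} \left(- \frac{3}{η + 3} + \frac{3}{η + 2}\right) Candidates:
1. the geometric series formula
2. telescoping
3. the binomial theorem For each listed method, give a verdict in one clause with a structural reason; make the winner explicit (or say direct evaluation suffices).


Diagnosis: telescoping — the summand is \frac{3}{η + 2} minus the same expression shifted by one, so consecutive terms cancel in pairs.
- the geometric series formula: the ratio of consecutive terms depends on the index.
- telescoping — applicable, and directly so.
- the binomial theorem — the summand does not match any term pattern of an expanded binomial power.


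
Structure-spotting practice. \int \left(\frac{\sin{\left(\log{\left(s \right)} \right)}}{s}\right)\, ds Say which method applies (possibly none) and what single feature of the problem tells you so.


Diagnosis: u-substitution — collected, the integrand has one factor that is, up to a constant, the derivative of an inner expression the rest depends on — substitute for that inner expression.


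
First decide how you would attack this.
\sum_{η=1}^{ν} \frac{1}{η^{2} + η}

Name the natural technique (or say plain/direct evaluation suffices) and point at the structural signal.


Technique: telescoping — \frac{1}{η^{2} + η} decomposes into shift-paired simple fractions; the series telescopes to finitely many boundary pieces.


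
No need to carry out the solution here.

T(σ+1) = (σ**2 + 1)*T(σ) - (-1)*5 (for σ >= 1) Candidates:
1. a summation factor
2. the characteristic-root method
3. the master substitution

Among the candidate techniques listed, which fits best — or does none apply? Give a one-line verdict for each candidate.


Diagnosis: a summation factor — rescale the sequence by the product of the weights σ**2 + 1 so far — the recurrence collapses to a plain running sum.
- a summation factor — applies; the problem has the shape this method handles.
- the characteristic-root method: the coefficients vary with the index, breaking the constant-coefficient structure the method needs.
- the master substitution — no fixed divisor shrinks the index between calls.


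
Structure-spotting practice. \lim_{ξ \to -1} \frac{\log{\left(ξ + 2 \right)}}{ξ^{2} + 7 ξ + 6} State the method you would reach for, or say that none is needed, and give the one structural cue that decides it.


Diagnosis: l'Hôpital's rule (0/0) — the 0/0 form at -1 is the signature situation for l'Hôpital's rule. One could equally expand both pieces locally and compare leading terms; the rule does that in one stroke.


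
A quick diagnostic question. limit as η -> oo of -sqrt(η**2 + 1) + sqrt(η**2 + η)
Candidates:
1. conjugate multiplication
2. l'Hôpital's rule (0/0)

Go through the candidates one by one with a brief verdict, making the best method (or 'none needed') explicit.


Diagnosis: conjugate multiplication — turning the difference into a conjugate-rationalized ratio makes the limit readable.
- conjugate multiplication — applies; the problem has the shape this method handles.
- l'Hôpital's rule (0/0) — no quotient structure at all: the clash is ∞ minus ∞, which rationalizing converts into a tractable ratio.


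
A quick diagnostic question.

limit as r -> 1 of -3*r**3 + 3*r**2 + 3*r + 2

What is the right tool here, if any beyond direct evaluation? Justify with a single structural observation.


Technique: no special technique — the expression is continuous at 1 — substitute and evaluate; no indeterminate form appears.


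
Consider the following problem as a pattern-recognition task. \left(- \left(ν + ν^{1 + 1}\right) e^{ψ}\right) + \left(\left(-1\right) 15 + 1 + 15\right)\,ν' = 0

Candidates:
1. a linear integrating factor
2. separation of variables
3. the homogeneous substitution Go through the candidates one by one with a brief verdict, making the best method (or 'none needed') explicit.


Best approach: separation of variables — one side of the product carries the independent variable, the other the unknown — the textbook separation shape. A Bernoulli substitution applies to this equation as given; separation takes the same equation in its displayed form.
- a linear integrating factor — the unknown enters nonlinearly (through a power, a denominator, or a transcendental function), which the linear integrating-factor recipe cannot absorb as-is — any repair would come from a preliminary substitution, not the factor.
- separation of variables — applicable, and directly so.
- the homogeneous substitution: solved for the derivative, the right side changes under joint scaling of the two variables.


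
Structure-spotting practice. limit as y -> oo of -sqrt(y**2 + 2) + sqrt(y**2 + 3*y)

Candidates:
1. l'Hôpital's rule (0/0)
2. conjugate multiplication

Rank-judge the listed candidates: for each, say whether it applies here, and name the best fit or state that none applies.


Technique: conjugate multiplication — sqrt(y**2 + 3*y) and sqrt(y**2 + 2) both blow up, but their difference is tame once the conjugate rationalizes it.
- l'Hôpital's rule (0/0) — no quotient structure at all: the clash is ∞ minus ∞, which rationalizing converts into a tractable ratio.
- conjugate multiplication: applicable, and directly so.


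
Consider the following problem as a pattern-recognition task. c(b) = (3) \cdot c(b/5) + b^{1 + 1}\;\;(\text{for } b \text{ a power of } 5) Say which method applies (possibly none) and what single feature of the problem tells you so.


Diagnosis: the master substitution — the argument contracts 5-fold per step: reindex b exponentially and solve the linear recurrence in the new index.


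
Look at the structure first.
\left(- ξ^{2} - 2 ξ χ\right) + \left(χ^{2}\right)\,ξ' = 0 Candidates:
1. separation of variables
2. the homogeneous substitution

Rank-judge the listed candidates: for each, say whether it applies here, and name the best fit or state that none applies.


Diagnosis: the homogeneous substitution — the slope is degree-zero homogeneous: the ratio substitution v = ξ/χ collapses it. This doubles as a Bernoulli equation in the unknown as written; the homogeneous route needs no setup at all.
- separation of variables: the two dependences are entangled, not a clean product of one-variable pieces.
- the homogeneous substitution: yes — fits the structure here.
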